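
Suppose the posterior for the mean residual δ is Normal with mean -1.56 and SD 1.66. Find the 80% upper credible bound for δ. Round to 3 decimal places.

Need U with P(δ ≤ U) = 0.80: U = -1.56 + z_{0.2}·1.66.
z = 0.842; U = -1.56 + 0.842 × 1.66 = -0.163.

-0.163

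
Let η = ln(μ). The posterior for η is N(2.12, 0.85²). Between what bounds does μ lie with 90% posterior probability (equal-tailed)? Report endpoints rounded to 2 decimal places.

On the log scale the 90% interval is 2.12 ± 1.645 × 0.85 = [0.7219, 3.5181].
Exponentiate: [e^0.7219, e^3.5181] = [2.06, 33.72].

[2.06, 33.72]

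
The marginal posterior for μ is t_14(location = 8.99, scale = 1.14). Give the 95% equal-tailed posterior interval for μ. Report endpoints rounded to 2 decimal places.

The t_14 distribution is symmetric; the 95% interval is 8.99 ± t·1.14 with t_{0.975,14} = 2.145.
Half-width: 2.145 × 1.14 = 2.45.
8.99 − 2.45 = 6.54; 8.99 + 2.45 = 11.44.

[6.54, 11.44]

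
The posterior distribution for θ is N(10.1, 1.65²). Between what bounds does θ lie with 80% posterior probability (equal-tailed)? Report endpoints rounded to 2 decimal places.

The posterior is symmetric, so the 80% equal-tailed interval is θ = 10.1 ± z·1.65 with z = 1.282.
Half-width: 1.282 × 1.65 = 2.11.
10.1 − 2.11 = 7.99; 10.1 + 2.11 = 12.21.

[7.99, 12.21]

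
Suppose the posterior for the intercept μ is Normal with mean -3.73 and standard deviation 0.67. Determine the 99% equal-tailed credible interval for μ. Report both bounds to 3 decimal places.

[-5.456, -2.004]

The posterior is symmetric, so the 99% equal-tailed interval is μ = -3.73 ± z·0.67 with z = 2.576.
Half-width: 2.576 × 0.67 = 1.726.
-3.73 − 1.726 = -5.456; -3.73 + 1.726 = -2.004.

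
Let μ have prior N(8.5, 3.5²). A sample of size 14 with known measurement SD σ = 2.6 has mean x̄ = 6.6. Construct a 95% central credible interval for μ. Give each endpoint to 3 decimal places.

Posterior precision = 1/3.5² + 14/2.6² = 0.0816 + 2.0710 = 2.1526, so posterior SD = 0.6816.
Posterior mean = (8.5/3.5² + 14·6.6/2.6²) / 2.1526 = 6.6721.
Interval: 6.6721 ± 1.960 × 0.6816 → [5.336, 8.008].

[5.336, 8.008]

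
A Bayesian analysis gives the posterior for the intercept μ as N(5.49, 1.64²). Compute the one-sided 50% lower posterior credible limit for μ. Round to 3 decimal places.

5.490

Need L with P(μ ≥ L) = 0.50: L = 5.49 − z_{0.5}·1.64.
z = 0.000; L = 5.49 − 0.000 × 1.64 = 5.490.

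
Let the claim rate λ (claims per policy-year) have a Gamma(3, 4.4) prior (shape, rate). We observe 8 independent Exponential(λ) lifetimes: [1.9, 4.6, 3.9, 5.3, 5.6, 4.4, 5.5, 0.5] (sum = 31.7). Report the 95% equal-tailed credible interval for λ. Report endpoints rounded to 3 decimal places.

[0.152, 0.509]

Posterior: Gamma(3+8, 4.4+31.7) = Gamma(11, 36.1) (shape, rate).
Equal-tailed 95% interval: Gamma(11, 36.1) quantiles at 0.025 and 0.975.
Posterior mean ≈ 0.305, SD ≈ 0.092; a Normal approximation gives roughly [0.125, 0.485].
Exact: lower = 0.152; upper = 0.509.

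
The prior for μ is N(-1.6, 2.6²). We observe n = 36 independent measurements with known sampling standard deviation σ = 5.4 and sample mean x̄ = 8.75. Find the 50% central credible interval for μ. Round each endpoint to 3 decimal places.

Posterior precision = 1/2.6² + 36/5.4² = 0.1479 + 1.2346 = 1.3825, so posterior SD = 0.8505.
Posterior mean = (-1.6/2.6² + 36·8.75/5.4²) / 1.3825 = 7.6425.
Interval: 7.6425 ± 0.674 × 0.8505 → [7.069, 8.216].

[7.069, 8.216]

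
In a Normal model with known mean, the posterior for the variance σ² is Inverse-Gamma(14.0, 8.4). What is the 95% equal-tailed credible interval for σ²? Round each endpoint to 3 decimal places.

Inverse-Gamma(14.0, 8.4) quantiles: F⁻¹(0.025) and F⁻¹(0.975).
Equivalently, 1/σ² ~ Gamma(14.0, rate = 8.4); invert its 0.975 and 0.025 quantiles.
Posterior mean ≈ 0.646, SD ≈ 0.187; a Normal approximation gives roughly [0.281, 1.012].
Exact: lower = 0.378; upper = 1.097.

[0.378, 1.097]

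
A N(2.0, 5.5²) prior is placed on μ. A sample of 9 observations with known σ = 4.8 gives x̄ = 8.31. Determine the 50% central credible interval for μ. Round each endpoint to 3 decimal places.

Posterior precision = 1/5.5² + 9/4.8² = 0.0331 + 0.3906 = 0.4237, so posterior SD = 1.5363.
Posterior mean = (2.0/5.5² + 9·8.31/4.8²) / 0.4237 = 7.8177.
Interval: 7.8177 ± 0.674 × 1.5363 → [6.781, 8.854].

[6.781, 8.854]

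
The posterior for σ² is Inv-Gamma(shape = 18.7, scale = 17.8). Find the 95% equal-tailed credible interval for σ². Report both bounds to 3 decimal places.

Inverse-Gamma(18.7, 17.8) quantiles: F⁻¹(0.025) and F⁻¹(0.975).
Equivalently, 1/σ² ~ Gamma(18.7, rate = 17.8); invert its 0.975 and 0.025 quantiles.
Posterior mean ≈ 1.006, SD ≈ 0.246; a Normal approximation gives roughly [0.523, 1.488].
Exact: lower = 0.634; upper = 1.588.

[0.634, 1.588]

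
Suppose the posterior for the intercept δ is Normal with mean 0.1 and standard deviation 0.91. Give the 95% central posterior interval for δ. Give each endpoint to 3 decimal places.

The posterior is symmetric, so the 95% equal-tailed interval is δ = 0.1 ± z·0.91 with z = 1.960.
Half-width: 1.960 × 0.91 = 1.784.
0.1 − 1.784 = -1.684; 0.1 + 1.784 = 1.884.

[-1.684, 1.884]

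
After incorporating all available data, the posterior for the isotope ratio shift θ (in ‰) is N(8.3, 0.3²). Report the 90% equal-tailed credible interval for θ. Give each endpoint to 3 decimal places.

[7.807, 8.793]

The posterior is symmetric, so the 90% equal-tailed interval is θ = 8.3 ± z·0.3 with z = 1.645.
Half-width: 1.645 × 0.3 = 0.493.
8.3 − 0.493 = 7.807; 8.3 + 0.493 = 8.793.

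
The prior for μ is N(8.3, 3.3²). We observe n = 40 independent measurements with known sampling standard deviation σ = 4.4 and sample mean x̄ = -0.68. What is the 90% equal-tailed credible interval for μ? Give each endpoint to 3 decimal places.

[-1.418, 0.822]

Posterior precision = 1/3.3² + 40/4.4² = 0.0918 + 2.0661 = 2.1579, so posterior SD = 0.6807.
Posterior mean = (8.3/3.3² + 40·-0.68/4.4²) / 2.1579 = -0.2979.
Interval: -0.2979 ± 1.645 × 0.6807 → [-1.418, 0.822].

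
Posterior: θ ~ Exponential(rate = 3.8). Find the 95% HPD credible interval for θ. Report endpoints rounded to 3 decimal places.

The exponential density is strictly decreasing on [0, ∞), so the HPD interval is anchored at 0: [0, q] with P(θ ≤ q) = 0.95.
q = −ln(1 − 0.95) / 3.8 = 2.9957 / 3.8 = 0.788.

[0.000, 0.788]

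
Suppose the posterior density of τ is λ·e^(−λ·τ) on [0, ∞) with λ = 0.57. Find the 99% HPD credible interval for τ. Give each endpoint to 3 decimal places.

[0.000, 8.079]

The exponential density is strictly decreasing on [0, ∞), so the HPD interval is anchored at 0: [0, q] with P(τ ≤ q) = 0.99.
q = −ln(1 − 0.99) / 0.57 = 4.6052 / 0.57 = 8.079.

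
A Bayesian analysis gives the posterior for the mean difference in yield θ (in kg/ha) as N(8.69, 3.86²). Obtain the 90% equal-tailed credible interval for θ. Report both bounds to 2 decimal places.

The posterior is symmetric, so the 90% equal-tailed interval is θ = 8.69 ± z·3.86 with z = 1.645.
Half-width: 1.645 × 3.86 = 6.35.
8.69 − 6.35 = 2.34; 8.69 + 6.35 = 15.04.

[2.34, 15.04]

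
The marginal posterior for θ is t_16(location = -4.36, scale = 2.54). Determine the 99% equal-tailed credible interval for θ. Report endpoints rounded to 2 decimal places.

[-11.78, 3.06]

The t_16 distribution is symmetric; the 99% interval is -4.36 ± t·2.54 with t_{0.995,16} = 2.921.
Half-width: 2.921 × 2.54 = 7.42.
-4.36 − 7.42 = -11.78; -4.36 + 7.42 = 3.06.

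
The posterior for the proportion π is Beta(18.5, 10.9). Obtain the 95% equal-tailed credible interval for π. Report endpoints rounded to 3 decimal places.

Posterior: Beta(18.5, 10.9).
Equal-tailed 95% interval: the 0.025 and 0.975 quantiles of Beta(18.5, 10.9).
Posterior mean ≈ 0.629, SD ≈ 0.088; a Normal approximation gives roughly [0.458, 0.801].
Exact: F⁻¹(0.025) = 0.451; F⁻¹(0.975) = 0.791.

[0.451, 0.791]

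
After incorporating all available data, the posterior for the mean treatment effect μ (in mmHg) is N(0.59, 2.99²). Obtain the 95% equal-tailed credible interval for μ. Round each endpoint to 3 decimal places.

The posterior is symmetric, so the 95% equal-tailed interval is μ = 0.59 ± z·2.99 with z = 1.960.
Half-width: 1.960 × 2.99 = 5.860.
0.59 − 5.860 = -5.270; 0.59 + 5.860 = 6.450.

[-5.270, 6.450]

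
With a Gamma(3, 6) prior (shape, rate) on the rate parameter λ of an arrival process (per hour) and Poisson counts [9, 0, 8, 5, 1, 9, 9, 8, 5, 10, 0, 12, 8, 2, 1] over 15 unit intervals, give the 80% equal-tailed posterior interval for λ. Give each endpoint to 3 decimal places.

[3.718, 4.874]

Posterior: Gamma(3+87, 6+15) = Gamma(90, 21) (shape, rate).
Equal-tailed 80% interval: Gamma(90, 21) quantiles at 0.1 and 0.9.
Posterior mean ≈ 4.286, SD ≈ 0.452; a Normal approximation gives roughly [3.707, 4.865].
Exact: lower = 3.718; upper = 4.874.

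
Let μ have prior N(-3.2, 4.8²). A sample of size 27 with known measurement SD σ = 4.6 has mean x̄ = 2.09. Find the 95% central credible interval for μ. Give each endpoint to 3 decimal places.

[0.210, 3.622]

Posterior precision = 1/4.8² + 27/4.6² = 0.0434 + 1.2760 = 1.3194, so posterior SD = 0.8706.
Posterior mean = (-3.2/4.8² + 27·2.09/4.6²) / 1.3194 = 1.9160.
Interval: 1.9160 ± 1.960 × 0.8706 → [0.210, 3.622].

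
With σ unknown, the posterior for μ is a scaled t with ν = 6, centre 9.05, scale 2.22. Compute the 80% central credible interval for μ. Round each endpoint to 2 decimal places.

The t_6 distribution is symmetric; the 80% interval is 9.05 ± t·2.22 with t_{0.9,6} = 1.440.
Half-width: 1.440 × 2.22 = 3.20.
9.05 − 3.20 = 5.85; 9.05 + 3.20 = 12.25.

[5.85, 12.25]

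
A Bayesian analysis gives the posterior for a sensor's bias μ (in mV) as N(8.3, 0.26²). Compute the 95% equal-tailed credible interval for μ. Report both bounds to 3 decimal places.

The posterior is symmetric, so the 95% equal-tailed interval is μ = 8.3 ± z·0.26 with z = 1.960.
Half-width: 1.960 × 0.26 = 0.510.
8.3 − 0.510 = 7.790; 8.3 + 0.510 = 8.810.

[7.790, 8.810]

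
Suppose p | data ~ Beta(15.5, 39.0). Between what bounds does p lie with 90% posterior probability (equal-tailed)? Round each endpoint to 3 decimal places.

[0.189, 0.388]

Posterior: Beta(15.5, 39.0).
Equal-tailed 90% interval: the 0.05 and 0.95 quantiles of Beta(15.5, 39.0).
Posterior mean ≈ 0.284, SD ≈ 0.061; a Normal approximation gives roughly [0.185, 0.384].
Exact: F⁻¹(0.05) = 0.189; F⁻¹(0.95) = 0.388.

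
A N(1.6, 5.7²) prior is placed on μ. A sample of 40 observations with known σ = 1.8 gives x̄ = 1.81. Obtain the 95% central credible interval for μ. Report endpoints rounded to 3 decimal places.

[1.252, 2.367]

Posterior precision = 1/5.7² + 40/1.8² = 0.0308 + 12.3457 = 12.3765, so posterior SD = 0.2843.
Posterior mean = (1.6/5.7² + 40·1.81/1.8²) / 12.3765 = 1.8095.
Interval: 1.8095 ± 1.960 × 0.2843 → [1.252, 2.367].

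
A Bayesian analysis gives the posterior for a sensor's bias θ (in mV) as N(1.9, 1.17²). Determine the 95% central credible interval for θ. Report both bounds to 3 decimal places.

The posterior is symmetric, so the 95% equal-tailed interval is θ = 1.9 ± z·1.17 with z = 1.960.
Half-width: 1.960 × 1.17 = 2.293.
1.9 − 2.293 = -0.393; 1.9 + 2.293 = 4.193.

[-0.393, 4.193]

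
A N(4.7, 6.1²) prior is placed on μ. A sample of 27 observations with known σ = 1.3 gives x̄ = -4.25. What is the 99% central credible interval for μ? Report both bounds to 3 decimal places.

Posterior precision = 1/6.1² + 27/1.3² = 0.0269 + 15.9763 = 16.0032, so posterior SD = 0.2500.
Posterior mean = (4.7/6.1² + 27·-4.25/1.3²) / 16.0032 = -4.2350.
Interval: -4.2350 ± 2.576 × 0.2500 → [-4.879, -3.591].

[-4.879, -3.591]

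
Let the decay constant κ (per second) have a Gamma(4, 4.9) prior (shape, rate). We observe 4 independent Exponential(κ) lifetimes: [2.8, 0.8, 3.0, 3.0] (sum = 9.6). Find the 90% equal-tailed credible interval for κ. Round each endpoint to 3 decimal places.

Posterior: Gamma(4+4, 4.9+9.6) = Gamma(8, 14.5) (shape, rate).
Equal-tailed 90% interval: Gamma(8, 14.5) quantiles at 0.05 and 0.95.
Posterior mean ≈ 0.552, SD ≈ 0.195; a Normal approximation gives roughly [0.231, 0.873].
Exact: lower = 0.275; upper = 0.907.

[0.275, 0.907]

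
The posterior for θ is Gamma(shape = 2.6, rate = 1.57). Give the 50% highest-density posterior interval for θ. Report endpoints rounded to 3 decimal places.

The posterior is unimodal and skewed, so the HPD interval has equal density at both endpoints and is the shortest 50% interval.
Solving f(0.549) = f(1.703) with F(1.703) − F(0.549) = 0.50 gives [0.549, 1.703].
For comparison, the equal-tailed interval is [0.901, 2.188]; the HPD is narrower and shifted toward the mode.

[0.549, 1.703]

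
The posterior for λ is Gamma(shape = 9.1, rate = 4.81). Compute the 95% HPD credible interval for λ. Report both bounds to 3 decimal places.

The posterior is unimodal and skewed, so the HPD interval has equal density at both endpoints and is the shortest 95% interval.
Solving f(0.767) = f(3.142) with F(3.142) − F(0.767) = 0.95 gives [0.767, 3.142].
For comparison, the equal-tailed interval is [0.870, 3.305]; the HPD is narrower and shifted toward the mode.

[0.767, 3.142]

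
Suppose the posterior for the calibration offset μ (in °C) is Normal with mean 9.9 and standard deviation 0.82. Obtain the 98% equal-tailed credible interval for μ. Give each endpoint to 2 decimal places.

[7.99, 11.81]

The posterior is symmetric, so the 98% equal-tailed interval is μ = 9.9 ± z·0.82 with z = 2.326.
Half-width: 2.326 × 0.82 = 1.91.
9.9 − 1.91 = 7.99; 9.9 + 1.91 = 11.81.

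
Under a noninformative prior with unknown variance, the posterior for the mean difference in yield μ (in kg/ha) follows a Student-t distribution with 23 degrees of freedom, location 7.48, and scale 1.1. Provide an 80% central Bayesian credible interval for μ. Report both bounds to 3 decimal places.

The t_23 distribution is symmetric; the 80% interval is 7.48 ± t·1.1 with t_{0.9,23} = 1.319.
Half-width: 1.319 × 1.1 = 1.451.
7.48 − 1.451 = 6.029; 7.48 + 1.451 = 8.931.

[6.029, 8.931]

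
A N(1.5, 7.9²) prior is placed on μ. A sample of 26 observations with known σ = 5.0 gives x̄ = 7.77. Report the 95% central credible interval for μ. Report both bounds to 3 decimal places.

Posterior precision = 1/7.9² + 26/5.0² = 0.0160 + 1.0400 = 1.0560, so posterior SD = 0.9731.
Posterior mean = (1.5/7.9² + 26·7.77/5.0²) / 1.0560 = 7.6749.
Interval: 7.6749 ± 1.960 × 0.9731 → [5.768, 9.582].

[5.768, 9.582]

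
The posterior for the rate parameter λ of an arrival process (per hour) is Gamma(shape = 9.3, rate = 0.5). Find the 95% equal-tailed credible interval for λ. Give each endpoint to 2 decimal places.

Posterior: Gamma(shape 9.3, rate 0.5).
Equal-tailed 95% interval: Gamma(9.3, 0.5) quantiles at 0.025 and 0.975.
Posterior mean ≈ 18.60, SD ≈ 6.10; a Normal approximation gives roughly [6.65, 30.55].
Exact: lower = 8.64; upper = 32.32.

[8.64, 32.32]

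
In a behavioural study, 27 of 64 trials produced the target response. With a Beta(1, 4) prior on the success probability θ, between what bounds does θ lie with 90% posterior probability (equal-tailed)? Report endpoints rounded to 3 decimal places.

Posterior: Beta(1+27, 4+37) = Beta(28, 41).
Equal-tailed 90% interval: the 0.05 and 0.95 quantiles of Beta(28, 41).
Posterior mean ≈ 0.406, SD ≈ 0.059; a Normal approximation gives roughly [0.309, 0.502].
Exact: F⁻¹(0.05) = 0.311; F⁻¹(0.95) = 0.504.

[0.311, 0.504]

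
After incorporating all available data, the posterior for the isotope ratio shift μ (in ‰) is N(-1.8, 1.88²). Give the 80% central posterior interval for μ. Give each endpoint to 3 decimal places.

[-4.209, 0.609]

The posterior is symmetric, so the 80% equal-tailed interval is μ = -1.8 ± z·1.88 with z = 1.282.
Half-width: 1.282 × 1.88 = 2.409.
-1.8 − 2.409 = -4.209; -1.8 + 2.409 = 0.609.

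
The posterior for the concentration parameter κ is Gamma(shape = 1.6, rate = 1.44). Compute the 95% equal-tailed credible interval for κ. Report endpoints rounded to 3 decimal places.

Posterior: Gamma(shape 1.6, rate 1.44).
Equal-tailed 95% interval: Gamma(1.6, 1.44) quantiles at 0.025 and 0.975.
Posterior mean ≈ 1.111, SD ≈ 0.878; a Normal approximation gives roughly [-0.611, 2.833].
Exact: lower = 0.091; upper = 3.374.

[0.091, 3.374]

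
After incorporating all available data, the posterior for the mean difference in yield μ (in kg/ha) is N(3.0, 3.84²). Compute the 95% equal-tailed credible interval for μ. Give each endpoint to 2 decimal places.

The posterior is symmetric, so the 95% equal-tailed interval is μ = 3.0 ± z·3.84 with z = 1.960.
Half-width: 1.960 × 3.84 = 7.53.
3.0 − 7.53 = -4.53; 3.0 + 7.53 = 10.53.

[-4.53, 10.53]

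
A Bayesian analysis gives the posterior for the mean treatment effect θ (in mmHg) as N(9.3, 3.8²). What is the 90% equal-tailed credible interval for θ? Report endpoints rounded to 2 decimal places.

The posterior is symmetric, so the 90% equal-tailed interval is θ = 9.3 ± z·3.8 with z = 1.645.
Half-width: 1.645 × 3.8 = 6.25.
9.3 − 6.25 = 3.05; 9.3 + 6.25 = 15.55.

[3.05, 15.55]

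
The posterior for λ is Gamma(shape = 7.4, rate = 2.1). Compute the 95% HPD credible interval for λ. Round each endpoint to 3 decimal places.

The posterior is unimodal and skewed, so the HPD interval has equal density at both endpoints and is the shortest 95% interval.
Solving f(1.236) = f(6.101) with F(6.101) − F(1.236) = 0.95 gives [1.236, 6.101].
For comparison, the equal-tailed interval is [1.461, 6.480]; the HPD is narrower and shifted toward the mode.

[1.236, 6.101]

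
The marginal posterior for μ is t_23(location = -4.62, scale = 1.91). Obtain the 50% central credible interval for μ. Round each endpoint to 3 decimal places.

The t_23 distribution is symmetric; the 50% interval is -4.62 ± t·1.91 with t_{0.75,23} = 0.685.
Half-width: 0.685 × 1.91 = 1.309.
-4.62 − 1.309 = -5.929; -4.62 + 1.309 = -3.311.

[-5.929, -3.311]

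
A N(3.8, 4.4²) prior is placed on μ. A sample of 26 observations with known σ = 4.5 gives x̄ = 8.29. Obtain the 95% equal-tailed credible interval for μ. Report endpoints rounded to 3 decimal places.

Posterior precision = 1/4.4² + 26/4.5² = 0.0517 + 1.2840 = 1.3356, so posterior SD = 0.8653.
Posterior mean = (3.8/4.4² + 26·8.29/4.5²) / 1.3356 = 8.1164.
Interval: 8.1164 ± 1.960 × 0.8653 → [6.420, 9.812].

[6.420, 9.812]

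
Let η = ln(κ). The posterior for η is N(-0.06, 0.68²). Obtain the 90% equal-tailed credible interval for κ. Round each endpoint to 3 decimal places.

[0.308, 2.882]

On the log scale the 90% interval is -0.06 ± 1.645 × 0.68 = [-1.1785, 1.0585].
Exponentiate: [e^-1.1785, e^1.0585] = [0.308, 2.882].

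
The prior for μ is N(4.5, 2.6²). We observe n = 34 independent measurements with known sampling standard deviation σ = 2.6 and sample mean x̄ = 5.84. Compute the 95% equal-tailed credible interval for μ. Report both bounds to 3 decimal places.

Posterior precision = 1/2.6² + 34/2.6² = 0.1479 + 5.0296 = 5.1775, so posterior SD = 0.4395.
Posterior mean = (4.5/2.6² + 34·5.84/2.6²) / 5.1775 = 5.8017.
Interval: 5.8017 ± 1.960 × 0.4395 → [4.940, 6.663].

[4.940, 6.663]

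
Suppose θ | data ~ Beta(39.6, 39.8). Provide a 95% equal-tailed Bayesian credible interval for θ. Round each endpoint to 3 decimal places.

Posterior: Beta(39.6, 39.8).
Equal-tailed 95% interval: the 0.025 and 0.975 quantiles of Beta(39.6, 39.8).
Posterior mean ≈ 0.499, SD ≈ 0.056; a Normal approximation gives roughly [0.389, 0.608].
Exact: F⁻¹(0.025) = 0.390; F⁻¹(0.975) = 0.608.

[0.390, 0.608]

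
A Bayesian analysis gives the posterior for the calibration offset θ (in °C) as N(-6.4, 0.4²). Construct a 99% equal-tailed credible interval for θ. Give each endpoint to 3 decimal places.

[-7.430, -5.370]

The posterior is symmetric, so the 99% equal-tailed interval is θ = -6.4 ± z·0.4 with z = 2.576.
Half-width: 2.576 × 0.4 = 1.030.
-6.4 − 1.030 = -7.430; -6.4 + 1.030 = -5.370.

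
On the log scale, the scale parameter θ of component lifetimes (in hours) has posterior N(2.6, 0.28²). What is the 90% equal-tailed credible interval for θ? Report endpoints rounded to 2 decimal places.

On the log scale the 90% interval is 2.6 ± 1.645 × 0.28 = [2.1394, 3.0606].
Exponentiate: [e^2.1394, e^3.0606] = [8.49, 21.34].

[8.49, 21.34]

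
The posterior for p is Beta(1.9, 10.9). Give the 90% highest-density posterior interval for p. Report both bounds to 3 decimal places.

[0.008, 0.285]

The posterior is unimodal and skewed, so the HPD interval has equal density at both endpoints and is the shortest 90% interval.
Solving f(0.008) = f(0.285) with F(0.285) − F(0.008) = 0.90 gives [0.008, 0.285].
For comparison, the equal-tailed interval is [0.027, 0.333]; the HPD is narrower and shifted toward the mode.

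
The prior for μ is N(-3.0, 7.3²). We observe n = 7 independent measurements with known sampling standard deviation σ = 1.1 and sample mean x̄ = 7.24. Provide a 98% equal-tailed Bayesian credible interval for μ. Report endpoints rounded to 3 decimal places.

[6.241, 8.173]

Posterior precision = 1/7.3² + 7/1.1² = 0.0188 + 5.7851 = 5.8039, so posterior SD = 0.4151.
Posterior mean = (-3.0/7.3² + 7·7.24/1.1²) / 5.8039 = 7.2069.
Interval: 7.2069 ± 2.326 × 0.4151 → [6.241, 8.173].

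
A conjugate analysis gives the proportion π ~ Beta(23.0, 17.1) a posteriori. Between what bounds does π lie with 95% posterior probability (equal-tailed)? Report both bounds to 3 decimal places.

[0.420, 0.720]

Posterior: Beta(23.0, 17.1).
Equal-tailed 95% interval: the 0.025 and 0.975 quantiles of Beta(23.0, 17.1).
Posterior mean ≈ 0.574, SD ≈ 0.077; a Normal approximation gives roughly [0.422, 0.725].
Exact: F⁻¹(0.025) = 0.420; F⁻¹(0.975) = 0.720.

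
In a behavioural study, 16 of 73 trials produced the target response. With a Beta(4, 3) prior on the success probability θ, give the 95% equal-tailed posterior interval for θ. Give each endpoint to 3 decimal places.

[0.162, 0.350]

Posterior: Beta(4+16, 3+57) = Beta(20, 60).
Equal-tailed 95% interval: the 0.025 and 0.975 quantiles of Beta(20, 60).
Posterior mean ≈ 0.250, SD ≈ 0.048; a Normal approximation gives roughly [0.156, 0.344].
Exact: F⁻¹(0.025) = 0.162; F⁻¹(0.975) = 0.350.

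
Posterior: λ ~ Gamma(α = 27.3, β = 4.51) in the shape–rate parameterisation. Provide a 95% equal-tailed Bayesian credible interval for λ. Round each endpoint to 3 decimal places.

[3.999, 8.526]

Posterior: Gamma(shape 27.3, rate 4.51).
Equal-tailed 95% interval: Gamma(27.3, 4.51) quantiles at 0.025 and 0.975.
Posterior mean ≈ 6.053, SD ≈ 1.159; a Normal approximation gives roughly [3.783, 8.324].
Exact: lower = 3.999; upper = 8.526.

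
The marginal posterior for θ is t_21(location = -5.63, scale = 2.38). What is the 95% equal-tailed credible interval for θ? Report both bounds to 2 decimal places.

The t_21 distribution is symmetric; the 95% interval is -5.63 ± t·2.38 with t_{0.975,21} = 2.080.
Half-width: 2.080 × 2.38 = 4.95.
-5.63 − 4.95 = -10.58; -5.63 + 4.95 = -0.68.

[-10.58, -0.68]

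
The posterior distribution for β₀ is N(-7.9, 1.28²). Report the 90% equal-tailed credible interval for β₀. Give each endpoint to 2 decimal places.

The posterior is symmetric, so the 90% equal-tailed interval is β₀ = -7.9 ± z·1.28 with z = 1.645.
Half-width: 1.645 × 1.28 = 2.11.
-7.9 − 2.11 = -10.01; -7.9 + 2.11 = -5.79.

[-10.01, -5.79]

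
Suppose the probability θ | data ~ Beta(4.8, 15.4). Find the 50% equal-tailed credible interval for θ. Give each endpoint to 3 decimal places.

[0.170, 0.296]

Posterior: Beta(4.8, 15.4).
Equal-tailed 50% interval: the 0.25 and 0.75 quantiles of Beta(4.8, 15.4).
Posterior mean ≈ 0.238, SD ≈ 0.092; a Normal approximation gives roughly [0.175, 0.300].
Exact: F⁻¹(0.25) = 0.170; F⁻¹(0.75) = 0.296.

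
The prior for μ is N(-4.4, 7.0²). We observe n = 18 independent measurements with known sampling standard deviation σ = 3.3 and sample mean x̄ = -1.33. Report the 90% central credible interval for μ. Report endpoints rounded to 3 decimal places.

Posterior precision = 1/7.0² + 18/3.3² = 0.0204 + 1.6529 = 1.6733, so posterior SD = 0.7731.
Posterior mean = (-4.4/7.0² + 18·-1.33/3.3²) / 1.6733 = -1.3674.
Interval: -1.3674 ± 1.645 × 0.7731 → [-2.639, -0.096].

[-2.639, -0.096]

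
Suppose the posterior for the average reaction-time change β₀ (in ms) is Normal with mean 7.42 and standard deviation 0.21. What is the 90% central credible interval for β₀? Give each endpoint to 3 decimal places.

The posterior is symmetric, so the 90% equal-tailed interval is β₀ = 7.42 ± z·0.21 with z = 1.645.
Half-width: 1.645 × 0.21 = 0.345.
7.42 − 0.345 = 7.075; 7.42 + 0.345 = 7.765.

[7.075, 7.765]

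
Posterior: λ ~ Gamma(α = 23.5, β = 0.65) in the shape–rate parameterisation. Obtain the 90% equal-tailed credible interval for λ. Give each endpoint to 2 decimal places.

[24.82, 49.23]

Posterior: Gamma(shape 23.5, rate 0.65).
Equal-tailed 90% interval: Gamma(23.5, 0.65) quantiles at 0.05 and 0.95.
Posterior mean ≈ 36.15, SD ≈ 7.46; a Normal approximation gives roughly [23.89, 48.42].
Exact: lower = 24.82; upper = 49.23.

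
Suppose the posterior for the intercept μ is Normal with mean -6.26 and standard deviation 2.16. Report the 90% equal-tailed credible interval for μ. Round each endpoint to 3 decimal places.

[-9.813, -2.707]

The posterior is symmetric, so the 90% equal-tailed interval is μ = -6.26 ± z·2.16 with z = 1.645.
Half-width: 1.645 × 2.16 = 3.553.
-6.26 − 3.553 = -9.813; -6.26 + 3.553 = -2.707.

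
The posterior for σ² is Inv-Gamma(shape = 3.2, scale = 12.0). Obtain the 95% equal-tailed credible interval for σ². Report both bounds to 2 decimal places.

[1.59, 16.98]

Inverse-Gamma(3.2, 12.0) quantiles: F⁻¹(0.025) and F⁻¹(0.975).
Equivalently, 1/σ² ~ Gamma(3.2, rate = 12.0); invert its 0.975 and 0.025 quantiles.
Posterior mean ≈ 5.45, SD ≈ 4.98; a Normal approximation gives roughly [-4.30, 15.21].
Exact: lower = 1.59; upper = 16.98.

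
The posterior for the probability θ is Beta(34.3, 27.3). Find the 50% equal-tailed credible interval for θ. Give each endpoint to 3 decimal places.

Posterior: Beta(34.3, 27.3).
Equal-tailed 50% interval: the 0.25 and 0.75 quantiles of Beta(34.3, 27.3).
Posterior mean ≈ 0.557, SD ≈ 0.063; a Normal approximation gives roughly [0.514, 0.599].
Exact: F⁻¹(0.25) = 0.514; F⁻¹(0.75) = 0.600.

[0.514, 0.600]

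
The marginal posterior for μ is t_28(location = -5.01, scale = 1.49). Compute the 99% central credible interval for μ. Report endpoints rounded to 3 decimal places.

The t_28 distribution is symmetric; the 99% interval is -5.01 ± t·1.49 with t_{0.995,28} = 2.763.
Half-width: 2.763 × 1.49 = 4.117.
-5.01 − 4.117 = -9.127; -5.01 + 4.117 = -0.893.

[-9.127, -0.893]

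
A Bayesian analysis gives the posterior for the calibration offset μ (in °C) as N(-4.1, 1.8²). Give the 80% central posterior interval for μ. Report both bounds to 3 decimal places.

[-6.407, -1.793]

The posterior is symmetric, so the 80% equal-tailed interval is μ = -4.1 ± z·1.8 with z = 1.282.
Half-width: 1.282 × 1.8 = 2.307.
-4.1 − 2.307 = -6.407; -4.1 + 2.307 = -1.793.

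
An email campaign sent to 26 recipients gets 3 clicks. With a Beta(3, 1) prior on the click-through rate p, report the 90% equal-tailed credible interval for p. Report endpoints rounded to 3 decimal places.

[0.094, 0.329]

Posterior: Beta(3+3, 1+23) = Beta(6, 24).
Equal-tailed 90% interval: the 0.05 and 0.95 quantiles of Beta(6, 24).
Posterior mean ≈ 0.200, SD ≈ 0.072; a Normal approximation gives roughly [0.082, 0.318].
Exact: F⁻¹(0.05) = 0.094; F⁻¹(0.95) = 0.329.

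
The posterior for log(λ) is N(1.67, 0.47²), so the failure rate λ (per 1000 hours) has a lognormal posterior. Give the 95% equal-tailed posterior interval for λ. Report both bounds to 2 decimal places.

On the log scale the 95% interval is 1.67 ± 1.960 × 0.47 = [0.7488, 2.5912].
Exponentiate: [e^0.7488, e^2.5912] = [2.11, 13.35].

[2.11, 13.35]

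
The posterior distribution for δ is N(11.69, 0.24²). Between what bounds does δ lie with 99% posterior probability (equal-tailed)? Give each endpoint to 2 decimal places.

The posterior is symmetric, so the 99% equal-tailed interval is δ = 11.69 ± z·0.24 with z = 2.576.
Half-width: 2.576 × 0.24 = 0.62.
11.69 − 0.62 = 11.07; 11.69 + 0.62 = 12.31.

[11.07, 12.31]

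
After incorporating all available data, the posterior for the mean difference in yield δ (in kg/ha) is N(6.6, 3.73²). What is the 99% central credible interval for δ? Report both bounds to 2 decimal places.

The posterior is symmetric, so the 99% equal-tailed interval is δ = 6.6 ± z·3.73 with z = 2.576.
Half-width: 2.576 × 3.73 = 9.61.
6.6 − 9.61 = -3.01; 6.6 + 9.61 = 16.21.

[-3.01, 16.21]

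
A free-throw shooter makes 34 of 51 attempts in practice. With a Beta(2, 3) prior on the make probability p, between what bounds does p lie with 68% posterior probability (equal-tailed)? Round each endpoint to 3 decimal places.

[0.579, 0.706]

Posterior: Beta(2+34, 3+17) = Beta(36, 20).
Equal-tailed 68% interval: the 0.16 and 0.84 quantiles of Beta(36, 20).
Posterior mean ≈ 0.643, SD ≈ 0.063; a Normal approximation gives roughly [0.580, 0.706].
Exact: F⁻¹(0.16) = 0.579; F⁻¹(0.84) = 0.706.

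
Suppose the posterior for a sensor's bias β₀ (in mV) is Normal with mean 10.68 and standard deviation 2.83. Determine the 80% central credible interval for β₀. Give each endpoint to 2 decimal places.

The posterior is symmetric, so the 80% equal-tailed interval is β₀ = 10.68 ± z·2.83 with z = 1.282.
Half-width: 1.282 × 2.83 = 3.63.
10.68 − 3.63 = 7.05; 10.68 + 3.63 = 14.31.

[7.05, 14.31]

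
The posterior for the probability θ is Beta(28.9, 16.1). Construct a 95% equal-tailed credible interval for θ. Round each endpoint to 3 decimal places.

[0.498, 0.774]

Posterior: Beta(28.9, 16.1).
Equal-tailed 95% interval: the 0.025 and 0.975 quantiles of Beta(28.9, 16.1).
Posterior mean ≈ 0.642, SD ≈ 0.071; a Normal approximation gives roughly [0.504, 0.781].
Exact: F⁻¹(0.025) = 0.498; F⁻¹(0.975) = 0.774.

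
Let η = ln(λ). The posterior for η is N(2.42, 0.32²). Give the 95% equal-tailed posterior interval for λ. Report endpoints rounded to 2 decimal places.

[6.01, 21.06]

On the log scale the 95% interval is 2.42 ± 1.960 × 0.32 = [1.7928, 3.0472].
Exponentiate: [e^1.7928, e^3.0472] = [6.01, 21.06].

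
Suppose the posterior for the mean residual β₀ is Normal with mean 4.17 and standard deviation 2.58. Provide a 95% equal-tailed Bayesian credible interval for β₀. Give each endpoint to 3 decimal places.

The posterior is symmetric, so the 95% equal-tailed interval is β₀ = 4.17 ± z·2.58 with z = 1.960.
Half-width: 1.960 × 2.58 = 5.057.
4.17 − 5.057 = -0.887; 4.17 + 5.057 = 9.227.

[-0.887, 9.227]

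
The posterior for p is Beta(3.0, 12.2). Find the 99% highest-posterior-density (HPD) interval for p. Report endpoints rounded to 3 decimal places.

[0.014, 0.478]

The posterior is unimodal and skewed, so the HPD interval has equal density at both endpoints and is the shortest 99% interval.
Solving f(0.014) = f(0.478) with F(0.478) − F(0.014) = 0.99 gives [0.014, 0.478].
For comparison, the equal-tailed interval is [0.025, 0.507]; the HPD is narrower and shifted toward the mode.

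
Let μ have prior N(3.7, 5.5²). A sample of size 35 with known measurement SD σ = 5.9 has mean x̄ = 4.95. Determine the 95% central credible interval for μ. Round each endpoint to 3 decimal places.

Posterior precision = 1/5.5² + 35/5.9² = 0.0331 + 1.0055 = 1.0385, so posterior SD = 0.9813.
Posterior mean = (3.7/5.5² + 35·4.95/5.9²) / 1.0385 = 4.9102.
Interval: 4.9102 ± 1.960 × 0.9813 → [2.987, 6.833].

[2.987, 6.833]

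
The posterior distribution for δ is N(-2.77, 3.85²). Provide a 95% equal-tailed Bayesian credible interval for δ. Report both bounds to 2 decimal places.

[-10.32, 4.78]

The posterior is symmetric, so the 95% equal-tailed interval is δ = -2.77 ± z·3.85 with z = 1.960.
Half-width: 1.960 × 3.85 = 7.55.
-2.77 − 7.55 = -10.32; -2.77 + 7.55 = 4.78.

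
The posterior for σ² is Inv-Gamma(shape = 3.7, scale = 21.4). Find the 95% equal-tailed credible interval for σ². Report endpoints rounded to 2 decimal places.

[2.57, 22.74]

Inverse-Gamma(3.7, 21.4) quantiles: F⁻¹(0.025) and F⁻¹(0.975).
Equivalently, 1/σ² ~ Gamma(3.7, rate = 21.4); invert its 0.975 and 0.025 quantiles.
Posterior mean ≈ 7.93, SD ≈ 6.08; a Normal approximation gives roughly [-3.99, 19.84].
Exact: lower = 2.57; upper = 22.74.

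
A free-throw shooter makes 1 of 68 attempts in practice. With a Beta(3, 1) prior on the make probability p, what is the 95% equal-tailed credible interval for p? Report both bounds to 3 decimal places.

[0.016, 0.119]

Posterior: Beta(3+1, 1+67) = Beta(4, 68).
Equal-tailed 95% interval: the 0.025 and 0.975 quantiles of Beta(4, 68).
Posterior mean ≈ 0.056, SD ≈ 0.027; a Normal approximation gives roughly [0.003, 0.108].
Exact: F⁻¹(0.025) = 0.016; F⁻¹(0.975) = 0.119.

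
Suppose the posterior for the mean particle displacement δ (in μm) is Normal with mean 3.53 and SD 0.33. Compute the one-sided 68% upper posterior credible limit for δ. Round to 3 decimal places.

Need U with P(δ ≤ U) = 0.68: U = 3.53 + z_{0.32}·0.33.
z = 0.468; U = 3.53 + 0.468 × 0.33 = 3.684.

3.684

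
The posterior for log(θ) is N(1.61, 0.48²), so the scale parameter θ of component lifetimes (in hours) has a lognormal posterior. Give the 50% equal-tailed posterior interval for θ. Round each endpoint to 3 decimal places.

[3.619, 6.915]

On the log scale the 50% interval is 1.61 ± 0.674 × 0.48 = [1.2862, 1.9338].
Exponentiate: [e^1.2862, e^1.9338] = [3.619, 6.915].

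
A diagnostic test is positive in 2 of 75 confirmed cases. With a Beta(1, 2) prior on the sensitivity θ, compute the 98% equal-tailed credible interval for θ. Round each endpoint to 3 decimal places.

[0.006, 0.105]

Posterior: Beta(1+2, 2+73) = Beta(3, 75).
Equal-tailed 98% interval: the 0.01 and 0.99 quantiles of Beta(3, 75).
Posterior mean ≈ 0.038, SD ≈ 0.022; a Normal approximation gives roughly [-0.012, 0.089].
Exact: F⁻¹(0.01) = 0.006; F⁻¹(0.99) = 0.105.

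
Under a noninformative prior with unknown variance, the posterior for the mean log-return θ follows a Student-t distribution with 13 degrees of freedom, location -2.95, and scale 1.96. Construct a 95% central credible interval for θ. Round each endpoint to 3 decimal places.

[-7.184, 1.284]

The t_13 distribution is symmetric; the 95% interval is -2.95 ± t·1.96 with t_{0.975,13} = 2.160.
Half-width: 2.160 × 1.96 = 4.234.
-2.95 − 4.234 = -7.184; -2.95 + 4.234 = 1.284.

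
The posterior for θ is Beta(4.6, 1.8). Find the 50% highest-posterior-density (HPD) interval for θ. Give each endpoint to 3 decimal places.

[0.690, 0.911]

The posterior is unimodal and skewed, so the HPD interval has equal density at both endpoints and is the shortest 50% interval.
Solving f(0.690) = f(0.911) with F(0.911) − F(0.690) = 0.50 gives [0.690, 0.911].
For comparison, the equal-tailed interval is [0.612, 0.849]; the HPD is narrower and shifted toward the mode.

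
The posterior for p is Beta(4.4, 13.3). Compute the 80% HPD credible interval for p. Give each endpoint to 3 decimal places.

The posterior is unimodal and skewed, so the HPD interval has equal density at both endpoints and is the shortest 80% interval.
Solving f(0.108) = f(0.361) with F(0.361) − F(0.108) = 0.80 gives [0.108, 0.361].
For comparison, the equal-tailed interval is [0.126, 0.384]; the HPD is narrower and shifted toward the mode.

[0.108, 0.361]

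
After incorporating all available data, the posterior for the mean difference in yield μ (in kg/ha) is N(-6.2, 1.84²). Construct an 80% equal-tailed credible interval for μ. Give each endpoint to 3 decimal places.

[-8.558, -3.842]

The posterior is symmetric, so the 80% equal-tailed interval is μ = -6.2 ± z·1.84 with z = 1.282.
Half-width: 1.282 × 1.84 = 2.358.
-6.2 − 2.358 = -8.558; -6.2 + 2.358 = -3.842.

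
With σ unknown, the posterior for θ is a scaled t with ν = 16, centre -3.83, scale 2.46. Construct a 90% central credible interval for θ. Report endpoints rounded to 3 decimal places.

The t_16 distribution is symmetric; the 90% interval is -3.83 ± t·2.46 with t_{0.95,16} = 1.746.
Half-width: 1.746 × 2.46 = 4.295.
-3.83 − 4.295 = -8.125; -3.83 + 4.295 = 0.465.

[-8.125, 0.465]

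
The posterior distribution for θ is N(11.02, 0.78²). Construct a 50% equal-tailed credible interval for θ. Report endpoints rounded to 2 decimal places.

The posterior is symmetric, so the 50% equal-tailed interval is θ = 11.02 ± z·0.78 with z = 0.674.
Half-width: 0.674 × 0.78 = 0.53.
11.02 − 0.53 = 10.49; 11.02 + 0.53 = 11.55.

[10.49, 11.55]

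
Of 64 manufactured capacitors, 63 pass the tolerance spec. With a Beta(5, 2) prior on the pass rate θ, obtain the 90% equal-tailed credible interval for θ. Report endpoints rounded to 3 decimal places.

Posterior: Beta(5+63, 2+1) = Beta(68, 3).
Equal-tailed 90% interval: the 0.05 and 0.95 quantiles of Beta(68, 3).
Posterior mean ≈ 0.958, SD ≈ 0.024; a Normal approximation gives roughly [0.919, 0.997].
Exact: F⁻¹(0.05) = 0.913; F⁻¹(0.95) = 0.988.

[0.913, 0.988]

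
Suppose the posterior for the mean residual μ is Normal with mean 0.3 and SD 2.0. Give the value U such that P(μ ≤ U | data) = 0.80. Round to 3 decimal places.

1.983

Need U with P(μ ≤ U) = 0.80: U = 0.3 + z_{0.2}·2.0.
z = 0.842; U = 0.3 + 0.842 × 2.0 = 1.983.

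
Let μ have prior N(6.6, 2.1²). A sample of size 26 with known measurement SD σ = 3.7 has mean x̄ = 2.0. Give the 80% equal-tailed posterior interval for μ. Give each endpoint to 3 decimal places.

[1.612, 3.370]

Posterior precision = 1/2.1² + 26/3.7² = 0.2268 + 1.8992 = 2.1260, so posterior SD = 0.6858.
Posterior mean = (6.6/2.1² + 26·2.0/3.7²) / 2.1260 = 2.4906.
Interval: 2.4906 ± 1.282 × 0.6858 → [1.612, 3.370].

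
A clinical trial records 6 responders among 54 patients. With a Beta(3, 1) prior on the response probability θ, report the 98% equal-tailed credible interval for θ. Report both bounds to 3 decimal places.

[0.064, 0.281]

Posterior: Beta(3+6, 1+48) = Beta(9, 49).
Equal-tailed 98% interval: the 0.01 and 0.99 quantiles of Beta(9, 49).
Posterior mean ≈ 0.155, SD ≈ 0.047; a Normal approximation gives roughly [0.046, 0.265].
Exact: F⁻¹(0.01) = 0.064; F⁻¹(0.99) = 0.281.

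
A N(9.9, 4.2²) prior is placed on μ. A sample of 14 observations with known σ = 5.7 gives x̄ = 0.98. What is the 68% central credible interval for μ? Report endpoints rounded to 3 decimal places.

[0.593, 3.441]

Posterior precision = 1/4.2² + 14/5.7² = 0.0567 + 0.4309 = 0.4876, so posterior SD = 1.4321.
Posterior mean = (9.9/4.2² + 14·0.98/5.7²) / 0.4876 = 2.0171.
Interval: 2.0171 ± 0.994 × 1.4321 → [0.593, 3.441].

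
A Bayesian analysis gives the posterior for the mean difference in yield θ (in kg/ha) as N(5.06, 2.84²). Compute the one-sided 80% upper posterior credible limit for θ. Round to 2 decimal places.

7.45

Need U with P(θ ≤ U) = 0.80: U = 5.06 + z_{0.2}·2.84.
z = 0.842; U = 5.06 + 0.842 × 2.84 = 7.45.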